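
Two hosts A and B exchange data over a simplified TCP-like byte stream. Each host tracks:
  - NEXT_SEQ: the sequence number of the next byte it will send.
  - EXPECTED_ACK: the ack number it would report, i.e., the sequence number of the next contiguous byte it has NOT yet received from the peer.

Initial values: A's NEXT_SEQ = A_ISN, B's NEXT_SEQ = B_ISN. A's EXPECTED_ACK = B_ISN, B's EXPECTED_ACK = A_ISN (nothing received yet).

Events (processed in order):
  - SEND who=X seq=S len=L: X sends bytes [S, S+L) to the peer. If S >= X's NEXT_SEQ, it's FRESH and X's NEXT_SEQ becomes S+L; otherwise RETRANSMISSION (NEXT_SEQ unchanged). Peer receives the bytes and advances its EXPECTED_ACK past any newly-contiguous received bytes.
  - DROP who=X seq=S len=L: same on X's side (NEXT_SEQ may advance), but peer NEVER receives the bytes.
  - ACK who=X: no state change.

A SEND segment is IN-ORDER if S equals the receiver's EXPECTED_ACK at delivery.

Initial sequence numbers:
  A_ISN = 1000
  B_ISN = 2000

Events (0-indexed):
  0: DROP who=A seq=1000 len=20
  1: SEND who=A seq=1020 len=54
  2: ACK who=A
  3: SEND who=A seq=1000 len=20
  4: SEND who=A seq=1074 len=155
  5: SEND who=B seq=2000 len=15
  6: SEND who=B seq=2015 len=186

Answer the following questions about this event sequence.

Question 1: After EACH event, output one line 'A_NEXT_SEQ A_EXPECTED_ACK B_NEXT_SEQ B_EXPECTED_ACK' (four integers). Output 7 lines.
1020 2000 2000 1000
1074 2000 2000 1000
1074 2000 2000 1000
1074 2000 2000 1074
1229 2000 2000 1229
1229 2015 2015 1229
1229 2201 2201 1229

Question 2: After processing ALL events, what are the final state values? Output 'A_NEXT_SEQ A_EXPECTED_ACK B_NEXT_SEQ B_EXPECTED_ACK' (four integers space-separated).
Answer: 1229 2201 2201 1229

Derivation:
After event 0: A_seq=1020 A_ack=2000 B_seq=2000 B_ack=1000
After event 1: A_seq=1074 A_ack=2000 B_seq=2000 B_ack=1000
After event 2: A_seq=1074 A_ack=2000 B_seq=2000 B_ack=1000
After event 3: A_seq=1074 A_ack=2000 B_seq=2000 B_ack=1074
After event 4: A_seq=1229 A_ack=2000 B_seq=2000 B_ack=1229
After event 5: A_seq=1229 A_ack=2015 B_seq=2015 B_ack=1229
After event 6: A_seq=1229 A_ack=2201 B_seq=2201 B_ack=1229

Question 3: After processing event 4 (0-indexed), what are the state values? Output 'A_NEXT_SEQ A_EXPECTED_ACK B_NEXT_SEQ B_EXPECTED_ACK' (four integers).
After event 0: A_seq=1020 A_ack=2000 B_seq=2000 B_ack=1000
After event 1: A_seq=1074 A_ack=2000 B_seq=2000 B_ack=1000
After event 2: A_seq=1074 A_ack=2000 B_seq=2000 B_ack=1000
After event 3: A_seq=1074 A_ack=2000 B_seq=2000 B_ack=1074
After event 4: A_seq=1229 A_ack=2000 B_seq=2000 B_ack=1229

1229 2000 2000 1229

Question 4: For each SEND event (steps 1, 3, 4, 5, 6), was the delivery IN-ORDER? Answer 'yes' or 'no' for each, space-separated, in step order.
Answer: no yes yes yes yes

Derivation:
Step 1: SEND seq=1020 -> out-of-order
Step 3: SEND seq=1000 -> in-order
Step 4: SEND seq=1074 -> in-order
Step 5: SEND seq=2000 -> in-order
Step 6: SEND seq=2015 -> in-order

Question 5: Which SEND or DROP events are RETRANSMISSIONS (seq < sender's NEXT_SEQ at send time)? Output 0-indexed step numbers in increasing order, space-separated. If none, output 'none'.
Step 0: DROP seq=1000 -> fresh
Step 1: SEND seq=1020 -> fresh
Step 3: SEND seq=1000 -> retransmit
Step 4: SEND seq=1074 -> fresh
Step 5: SEND seq=2000 -> fresh
Step 6: SEND seq=2015 -> fresh

Answer: 3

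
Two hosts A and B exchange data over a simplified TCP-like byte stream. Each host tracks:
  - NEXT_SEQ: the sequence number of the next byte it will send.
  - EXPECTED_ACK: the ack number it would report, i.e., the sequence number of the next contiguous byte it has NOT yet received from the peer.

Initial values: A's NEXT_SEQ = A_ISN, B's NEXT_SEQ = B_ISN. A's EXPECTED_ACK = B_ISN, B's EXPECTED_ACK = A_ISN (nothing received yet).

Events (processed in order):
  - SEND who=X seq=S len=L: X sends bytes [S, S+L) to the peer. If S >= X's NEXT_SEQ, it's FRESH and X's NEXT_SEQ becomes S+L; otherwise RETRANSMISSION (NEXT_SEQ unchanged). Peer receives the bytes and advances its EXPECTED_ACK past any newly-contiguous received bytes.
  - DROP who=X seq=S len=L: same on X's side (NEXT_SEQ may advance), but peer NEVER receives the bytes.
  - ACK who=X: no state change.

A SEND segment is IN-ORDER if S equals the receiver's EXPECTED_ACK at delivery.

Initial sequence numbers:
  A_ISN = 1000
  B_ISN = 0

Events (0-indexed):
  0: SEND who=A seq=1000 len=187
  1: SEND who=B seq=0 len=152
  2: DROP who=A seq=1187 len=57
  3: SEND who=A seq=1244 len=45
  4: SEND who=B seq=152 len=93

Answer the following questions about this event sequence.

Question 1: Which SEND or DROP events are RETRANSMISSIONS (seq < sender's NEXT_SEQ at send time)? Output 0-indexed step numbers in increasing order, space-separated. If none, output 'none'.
Answer: none

Derivation:
Step 0: SEND seq=1000 -> fresh
Step 1: SEND seq=0 -> fresh
Step 2: DROP seq=1187 -> fresh
Step 3: SEND seq=1244 -> fresh
Step 4: SEND seq=152 -> fresh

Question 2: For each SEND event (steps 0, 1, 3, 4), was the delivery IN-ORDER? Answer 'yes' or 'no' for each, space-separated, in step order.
Step 0: SEND seq=1000 -> in-order
Step 1: SEND seq=0 -> in-order
Step 3: SEND seq=1244 -> out-of-order
Step 4: SEND seq=152 -> in-order

Answer: yes yes no yes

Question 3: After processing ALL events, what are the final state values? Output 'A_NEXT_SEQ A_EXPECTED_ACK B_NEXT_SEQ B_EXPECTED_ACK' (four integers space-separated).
After event 0: A_seq=1187 A_ack=0 B_seq=0 B_ack=1187
After event 1: A_seq=1187 A_ack=152 B_seq=152 B_ack=1187
After event 2: A_seq=1244 A_ack=152 B_seq=152 B_ack=1187
After event 3: A_seq=1289 A_ack=152 B_seq=152 B_ack=1187
After event 4: A_seq=1289 A_ack=245 B_seq=245 B_ack=1187

Answer: 1289 245 245 1187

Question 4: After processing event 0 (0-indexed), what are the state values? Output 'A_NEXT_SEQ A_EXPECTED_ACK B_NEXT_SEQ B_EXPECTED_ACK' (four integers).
After event 0: A_seq=1187 A_ack=0 B_seq=0 B_ack=1187

1187 0 0 1187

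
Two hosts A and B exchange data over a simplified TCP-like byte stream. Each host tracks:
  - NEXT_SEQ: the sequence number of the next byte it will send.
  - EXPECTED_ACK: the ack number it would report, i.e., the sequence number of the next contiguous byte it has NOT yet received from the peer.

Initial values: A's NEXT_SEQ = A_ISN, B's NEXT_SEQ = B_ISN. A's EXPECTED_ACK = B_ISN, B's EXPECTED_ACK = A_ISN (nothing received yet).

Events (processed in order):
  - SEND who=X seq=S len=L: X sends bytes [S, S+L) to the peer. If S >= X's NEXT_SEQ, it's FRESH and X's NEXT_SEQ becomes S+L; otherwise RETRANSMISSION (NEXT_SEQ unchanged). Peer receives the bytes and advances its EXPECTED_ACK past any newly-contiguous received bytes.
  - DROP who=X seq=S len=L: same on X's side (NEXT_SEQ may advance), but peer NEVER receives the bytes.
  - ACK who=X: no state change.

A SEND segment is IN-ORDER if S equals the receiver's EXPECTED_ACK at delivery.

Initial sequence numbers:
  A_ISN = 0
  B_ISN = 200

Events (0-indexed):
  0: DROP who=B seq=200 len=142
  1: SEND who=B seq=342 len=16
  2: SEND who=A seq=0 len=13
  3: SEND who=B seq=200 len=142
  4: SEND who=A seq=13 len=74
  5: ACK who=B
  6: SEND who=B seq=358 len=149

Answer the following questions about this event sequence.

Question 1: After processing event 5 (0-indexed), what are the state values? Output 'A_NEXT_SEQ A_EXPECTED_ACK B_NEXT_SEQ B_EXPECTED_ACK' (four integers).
After event 0: A_seq=0 A_ack=200 B_seq=342 B_ack=0
After event 1: A_seq=0 A_ack=200 B_seq=358 B_ack=0
After event 2: A_seq=13 A_ack=200 B_seq=358 B_ack=13
After event 3: A_seq=13 A_ack=358 B_seq=358 B_ack=13
After event 4: A_seq=87 A_ack=358 B_seq=358 B_ack=87
After event 5: A_seq=87 A_ack=358 B_seq=358 B_ack=87

87 358 358 87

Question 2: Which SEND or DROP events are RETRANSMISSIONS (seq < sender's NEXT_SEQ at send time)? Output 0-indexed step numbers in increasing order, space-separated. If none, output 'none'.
Answer: 3

Derivation:
Step 0: DROP seq=200 -> fresh
Step 1: SEND seq=342 -> fresh
Step 2: SEND seq=0 -> fresh
Step 3: SEND seq=200 -> retransmit
Step 4: SEND seq=13 -> fresh
Step 6: SEND seq=358 -> fresh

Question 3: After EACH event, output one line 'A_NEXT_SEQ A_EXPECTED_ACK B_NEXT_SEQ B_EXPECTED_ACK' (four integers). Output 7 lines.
0 200 342 0
0 200 358 0
13 200 358 13
13 358 358 13
87 358 358 87
87 358 358 87
87 507 507 87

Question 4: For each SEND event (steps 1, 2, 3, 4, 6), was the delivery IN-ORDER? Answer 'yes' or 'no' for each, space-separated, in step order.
Step 1: SEND seq=342 -> out-of-order
Step 2: SEND seq=0 -> in-order
Step 3: SEND seq=200 -> in-order
Step 4: SEND seq=13 -> in-order
Step 6: SEND seq=358 -> in-order

Answer: no yes yes yes yes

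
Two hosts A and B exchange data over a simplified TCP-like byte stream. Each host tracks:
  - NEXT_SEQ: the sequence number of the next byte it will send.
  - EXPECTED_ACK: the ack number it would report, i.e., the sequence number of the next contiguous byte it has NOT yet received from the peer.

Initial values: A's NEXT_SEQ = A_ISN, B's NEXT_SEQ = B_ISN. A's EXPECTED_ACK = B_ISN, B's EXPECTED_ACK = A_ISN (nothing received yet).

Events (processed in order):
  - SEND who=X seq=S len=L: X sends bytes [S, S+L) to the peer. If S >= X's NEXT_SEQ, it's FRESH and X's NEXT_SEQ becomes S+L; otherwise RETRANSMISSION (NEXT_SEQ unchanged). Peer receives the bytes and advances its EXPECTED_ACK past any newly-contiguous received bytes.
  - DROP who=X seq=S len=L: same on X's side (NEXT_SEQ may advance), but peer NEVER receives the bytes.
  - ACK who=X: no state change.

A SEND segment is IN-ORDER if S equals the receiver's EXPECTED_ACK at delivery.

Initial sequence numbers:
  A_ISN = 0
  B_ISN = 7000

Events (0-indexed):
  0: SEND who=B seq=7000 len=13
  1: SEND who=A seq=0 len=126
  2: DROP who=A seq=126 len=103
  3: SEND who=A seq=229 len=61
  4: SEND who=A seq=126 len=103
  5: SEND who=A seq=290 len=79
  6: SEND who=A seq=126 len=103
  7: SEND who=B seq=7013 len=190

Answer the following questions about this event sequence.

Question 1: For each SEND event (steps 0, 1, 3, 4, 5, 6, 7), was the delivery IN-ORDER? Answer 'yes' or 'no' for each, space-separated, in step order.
Step 0: SEND seq=7000 -> in-order
Step 1: SEND seq=0 -> in-order
Step 3: SEND seq=229 -> out-of-order
Step 4: SEND seq=126 -> in-order
Step 5: SEND seq=290 -> in-order
Step 6: SEND seq=126 -> out-of-order
Step 7: SEND seq=7013 -> in-order

Answer: yes yes no yes yes no yes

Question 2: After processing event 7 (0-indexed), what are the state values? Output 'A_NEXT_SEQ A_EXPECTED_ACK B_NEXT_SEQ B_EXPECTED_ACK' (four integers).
After event 0: A_seq=0 A_ack=7013 B_seq=7013 B_ack=0
After event 1: A_seq=126 A_ack=7013 B_seq=7013 B_ack=126
After event 2: A_seq=229 A_ack=7013 B_seq=7013 B_ack=126
After event 3: A_seq=290 A_ack=7013 B_seq=7013 B_ack=126
After event 4: A_seq=290 A_ack=7013 B_seq=7013 B_ack=290
After event 5: A_seq=369 A_ack=7013 B_seq=7013 B_ack=369
After event 6: A_seq=369 A_ack=7013 B_seq=7013 B_ack=369
After event 7: A_seq=369 A_ack=7203 B_seq=7203 B_ack=369

369 7203 7203 369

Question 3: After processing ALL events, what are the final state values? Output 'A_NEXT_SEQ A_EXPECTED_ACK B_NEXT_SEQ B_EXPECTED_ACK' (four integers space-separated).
Answer: 369 7203 7203 369

Derivation:
After event 0: A_seq=0 A_ack=7013 B_seq=7013 B_ack=0
After event 1: A_seq=126 A_ack=7013 B_seq=7013 B_ack=126
After event 2: A_seq=229 A_ack=7013 B_seq=7013 B_ack=126
After event 3: A_seq=290 A_ack=7013 B_seq=7013 B_ack=126
After event 4: A_seq=290 A_ack=7013 B_seq=7013 B_ack=290
After event 5: A_seq=369 A_ack=7013 B_seq=7013 B_ack=369
After event 6: A_seq=369 A_ack=7013 B_seq=7013 B_ack=369
After event 7: A_seq=369 A_ack=7203 B_seq=7203 B_ack=369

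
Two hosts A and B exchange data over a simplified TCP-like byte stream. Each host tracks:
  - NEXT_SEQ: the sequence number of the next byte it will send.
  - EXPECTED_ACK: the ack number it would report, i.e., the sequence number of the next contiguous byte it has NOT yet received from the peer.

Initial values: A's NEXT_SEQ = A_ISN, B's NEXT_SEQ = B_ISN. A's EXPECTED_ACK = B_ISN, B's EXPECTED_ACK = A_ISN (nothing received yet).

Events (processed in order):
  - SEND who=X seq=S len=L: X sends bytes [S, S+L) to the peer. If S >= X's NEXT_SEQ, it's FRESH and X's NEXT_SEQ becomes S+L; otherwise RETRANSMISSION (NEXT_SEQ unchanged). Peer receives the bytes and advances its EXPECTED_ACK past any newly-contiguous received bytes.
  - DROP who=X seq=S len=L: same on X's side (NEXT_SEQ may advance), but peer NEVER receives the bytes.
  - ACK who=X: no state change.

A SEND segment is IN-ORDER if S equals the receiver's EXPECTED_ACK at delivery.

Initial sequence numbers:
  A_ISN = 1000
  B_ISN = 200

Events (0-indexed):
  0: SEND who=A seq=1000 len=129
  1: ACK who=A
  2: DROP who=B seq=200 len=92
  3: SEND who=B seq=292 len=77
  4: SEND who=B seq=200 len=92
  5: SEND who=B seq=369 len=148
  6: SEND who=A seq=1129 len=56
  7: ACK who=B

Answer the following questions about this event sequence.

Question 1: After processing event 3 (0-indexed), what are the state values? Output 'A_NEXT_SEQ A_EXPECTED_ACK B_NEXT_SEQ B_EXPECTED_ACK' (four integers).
After event 0: A_seq=1129 A_ack=200 B_seq=200 B_ack=1129
After event 1: A_seq=1129 A_ack=200 B_seq=200 B_ack=1129
After event 2: A_seq=1129 A_ack=200 B_seq=292 B_ack=1129
After event 3: A_seq=1129 A_ack=200 B_seq=369 B_ack=1129

1129 200 369 1129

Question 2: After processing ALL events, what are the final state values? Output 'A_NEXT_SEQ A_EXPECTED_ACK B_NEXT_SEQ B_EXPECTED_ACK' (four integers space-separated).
Answer: 1185 517 517 1185

Derivation:
After event 0: A_seq=1129 A_ack=200 B_seq=200 B_ack=1129
After event 1: A_seq=1129 A_ack=200 B_seq=200 B_ack=1129
After event 2: A_seq=1129 A_ack=200 B_seq=292 B_ack=1129
After event 3: A_seq=1129 A_ack=200 B_seq=369 B_ack=1129
After event 4: A_seq=1129 A_ack=369 B_seq=369 B_ack=1129
After event 5: A_seq=1129 A_ack=517 B_seq=517 B_ack=1129
After event 6: A_seq=1185 A_ack=517 B_seq=517 B_ack=1185
After event 7: A_seq=1185 A_ack=517 B_seq=517 B_ack=1185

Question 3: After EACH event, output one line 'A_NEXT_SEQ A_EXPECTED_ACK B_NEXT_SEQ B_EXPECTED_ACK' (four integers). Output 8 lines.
1129 200 200 1129
1129 200 200 1129
1129 200 292 1129
1129 200 369 1129
1129 369 369 1129
1129 517 517 1129
1185 517 517 1185
1185 517 517 1185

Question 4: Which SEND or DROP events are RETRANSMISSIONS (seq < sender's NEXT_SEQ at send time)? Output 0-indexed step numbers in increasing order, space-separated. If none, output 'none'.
Step 0: SEND seq=1000 -> fresh
Step 2: DROP seq=200 -> fresh
Step 3: SEND seq=292 -> fresh
Step 4: SEND seq=200 -> retransmit
Step 5: SEND seq=369 -> fresh
Step 6: SEND seq=1129 -> fresh

Answer: 4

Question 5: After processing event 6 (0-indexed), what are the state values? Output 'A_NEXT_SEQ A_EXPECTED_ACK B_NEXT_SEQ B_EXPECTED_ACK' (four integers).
After event 0: A_seq=1129 A_ack=200 B_seq=200 B_ack=1129
After event 1: A_seq=1129 A_ack=200 B_seq=200 B_ack=1129
After event 2: A_seq=1129 A_ack=200 B_seq=292 B_ack=1129
After event 3: A_seq=1129 A_ack=200 B_seq=369 B_ack=1129
After event 4: A_seq=1129 A_ack=369 B_seq=369 B_ack=1129
After event 5: A_seq=1129 A_ack=517 B_seq=517 B_ack=1129
After event 6: A_seq=1185 A_ack=517 B_seq=517 B_ack=1185

1185 517 517 1185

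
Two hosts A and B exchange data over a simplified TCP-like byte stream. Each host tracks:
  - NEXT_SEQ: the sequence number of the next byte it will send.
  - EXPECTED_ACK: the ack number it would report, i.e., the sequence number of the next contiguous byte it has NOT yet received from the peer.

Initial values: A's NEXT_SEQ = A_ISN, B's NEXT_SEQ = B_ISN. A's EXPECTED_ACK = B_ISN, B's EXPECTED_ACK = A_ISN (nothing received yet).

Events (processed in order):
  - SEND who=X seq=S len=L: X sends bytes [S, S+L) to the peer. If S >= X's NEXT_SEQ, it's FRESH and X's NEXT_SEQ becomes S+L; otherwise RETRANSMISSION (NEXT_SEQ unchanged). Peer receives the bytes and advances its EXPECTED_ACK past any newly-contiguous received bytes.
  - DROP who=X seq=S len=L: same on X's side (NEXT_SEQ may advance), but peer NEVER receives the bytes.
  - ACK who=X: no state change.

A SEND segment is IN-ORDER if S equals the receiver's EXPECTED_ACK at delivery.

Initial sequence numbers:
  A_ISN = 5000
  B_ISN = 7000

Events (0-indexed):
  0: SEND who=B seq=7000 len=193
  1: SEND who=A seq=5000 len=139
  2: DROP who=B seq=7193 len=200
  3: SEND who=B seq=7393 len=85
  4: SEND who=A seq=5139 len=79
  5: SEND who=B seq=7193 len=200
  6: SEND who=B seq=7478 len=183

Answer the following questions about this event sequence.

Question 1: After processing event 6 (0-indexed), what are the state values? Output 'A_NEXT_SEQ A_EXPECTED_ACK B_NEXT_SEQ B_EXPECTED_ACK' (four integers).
After event 0: A_seq=5000 A_ack=7193 B_seq=7193 B_ack=5000
After event 1: A_seq=5139 A_ack=7193 B_seq=7193 B_ack=5139
After event 2: A_seq=5139 A_ack=7193 B_seq=7393 B_ack=5139
After event 3: A_seq=5139 A_ack=7193 B_seq=7478 B_ack=5139
After event 4: A_seq=5218 A_ack=7193 B_seq=7478 B_ack=5218
After event 5: A_seq=5218 A_ack=7478 B_seq=7478 B_ack=5218
After event 6: A_seq=5218 A_ack=7661 B_seq=7661 B_ack=5218

5218 7661 7661 5218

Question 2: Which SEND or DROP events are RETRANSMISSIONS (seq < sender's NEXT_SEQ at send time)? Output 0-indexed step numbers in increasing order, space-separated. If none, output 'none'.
Answer: 5

Derivation:
Step 0: SEND seq=7000 -> fresh
Step 1: SEND seq=5000 -> fresh
Step 2: DROP seq=7193 -> fresh
Step 3: SEND seq=7393 -> fresh
Step 4: SEND seq=5139 -> fresh
Step 5: SEND seq=7193 -> retransmit
Step 6: SEND seq=7478 -> fresh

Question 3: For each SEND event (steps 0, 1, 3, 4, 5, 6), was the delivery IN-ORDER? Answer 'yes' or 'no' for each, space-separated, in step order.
Answer: yes yes no yes yes yes

Derivation:
Step 0: SEND seq=7000 -> in-order
Step 1: SEND seq=5000 -> in-order
Step 3: SEND seq=7393 -> out-of-order
Step 4: SEND seq=5139 -> in-order
Step 5: SEND seq=7193 -> in-order
Step 6: SEND seq=7478 -> in-order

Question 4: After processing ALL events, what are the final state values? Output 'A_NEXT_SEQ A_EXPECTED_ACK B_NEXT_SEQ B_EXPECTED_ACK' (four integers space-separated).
Answer: 5218 7661 7661 5218

Derivation:
After event 0: A_seq=5000 A_ack=7193 B_seq=7193 B_ack=5000
After event 1: A_seq=5139 A_ack=7193 B_seq=7193 B_ack=5139
After event 2: A_seq=5139 A_ack=7193 B_seq=7393 B_ack=5139
After event 3: A_seq=5139 A_ack=7193 B_seq=7478 B_ack=5139
After event 4: A_seq=5218 A_ack=7193 B_seq=7478 B_ack=5218
After event 5: A_seq=5218 A_ack=7478 B_seq=7478 B_ack=5218
After event 6: A_seq=5218 A_ack=7661 B_seq=7661 B_ack=5218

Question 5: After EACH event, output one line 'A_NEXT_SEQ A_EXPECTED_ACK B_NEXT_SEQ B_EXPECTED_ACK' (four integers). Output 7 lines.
5000 7193 7193 5000
5139 7193 7193 5139
5139 7193 7393 5139
5139 7193 7478 5139
5218 7193 7478 5218
5218 7478 7478 5218
5218 7661 7661 5218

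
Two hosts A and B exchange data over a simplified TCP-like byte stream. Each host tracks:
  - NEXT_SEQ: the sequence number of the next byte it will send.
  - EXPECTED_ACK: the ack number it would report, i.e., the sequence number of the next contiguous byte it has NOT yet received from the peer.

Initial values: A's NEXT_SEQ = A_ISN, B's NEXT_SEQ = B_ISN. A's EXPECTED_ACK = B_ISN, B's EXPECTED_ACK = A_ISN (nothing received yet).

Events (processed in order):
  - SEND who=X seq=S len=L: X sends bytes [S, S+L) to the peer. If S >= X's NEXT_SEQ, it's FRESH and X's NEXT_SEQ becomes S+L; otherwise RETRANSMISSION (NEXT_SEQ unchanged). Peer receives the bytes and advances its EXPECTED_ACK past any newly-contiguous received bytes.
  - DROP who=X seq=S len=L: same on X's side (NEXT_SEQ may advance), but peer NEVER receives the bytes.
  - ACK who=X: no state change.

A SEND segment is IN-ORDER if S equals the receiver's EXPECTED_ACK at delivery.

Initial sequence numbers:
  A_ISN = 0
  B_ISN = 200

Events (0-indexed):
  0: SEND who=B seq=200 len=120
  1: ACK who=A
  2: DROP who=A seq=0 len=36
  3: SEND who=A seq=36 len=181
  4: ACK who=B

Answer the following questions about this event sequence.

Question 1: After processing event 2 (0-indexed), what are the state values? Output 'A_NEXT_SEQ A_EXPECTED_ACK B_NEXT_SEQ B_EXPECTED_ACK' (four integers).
After event 0: A_seq=0 A_ack=320 B_seq=320 B_ack=0
After event 1: A_seq=0 A_ack=320 B_seq=320 B_ack=0
After event 2: A_seq=36 A_ack=320 B_seq=320 B_ack=0

36 320 320 0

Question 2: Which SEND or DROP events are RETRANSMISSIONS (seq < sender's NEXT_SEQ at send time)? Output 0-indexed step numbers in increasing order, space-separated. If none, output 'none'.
Step 0: SEND seq=200 -> fresh
Step 2: DROP seq=0 -> fresh
Step 3: SEND seq=36 -> fresh

Answer: none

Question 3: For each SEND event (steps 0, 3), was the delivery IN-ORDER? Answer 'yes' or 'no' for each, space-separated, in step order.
Answer: yes no

Derivation:
Step 0: SEND seq=200 -> in-order
Step 3: SEND seq=36 -> out-of-order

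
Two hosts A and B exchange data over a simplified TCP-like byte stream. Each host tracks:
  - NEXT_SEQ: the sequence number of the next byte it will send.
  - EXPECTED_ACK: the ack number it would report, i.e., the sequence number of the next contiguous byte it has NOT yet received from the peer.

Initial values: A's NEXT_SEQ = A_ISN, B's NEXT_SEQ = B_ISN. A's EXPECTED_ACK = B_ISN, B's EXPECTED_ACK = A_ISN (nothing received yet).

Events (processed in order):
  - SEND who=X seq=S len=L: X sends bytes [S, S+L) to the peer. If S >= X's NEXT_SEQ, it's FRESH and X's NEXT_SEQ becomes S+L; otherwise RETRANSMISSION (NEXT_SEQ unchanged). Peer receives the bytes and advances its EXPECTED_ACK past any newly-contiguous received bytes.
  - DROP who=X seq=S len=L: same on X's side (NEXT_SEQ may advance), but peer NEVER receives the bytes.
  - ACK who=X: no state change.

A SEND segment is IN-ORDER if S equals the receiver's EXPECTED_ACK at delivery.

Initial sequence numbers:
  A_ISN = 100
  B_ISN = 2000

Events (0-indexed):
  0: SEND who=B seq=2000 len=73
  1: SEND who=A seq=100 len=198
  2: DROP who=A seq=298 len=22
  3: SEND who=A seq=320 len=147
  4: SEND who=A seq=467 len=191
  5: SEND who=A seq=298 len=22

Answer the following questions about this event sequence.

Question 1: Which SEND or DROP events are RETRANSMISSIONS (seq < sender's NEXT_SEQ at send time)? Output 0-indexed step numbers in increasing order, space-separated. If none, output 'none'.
Step 0: SEND seq=2000 -> fresh
Step 1: SEND seq=100 -> fresh
Step 2: DROP seq=298 -> fresh
Step 3: SEND seq=320 -> fresh
Step 4: SEND seq=467 -> fresh
Step 5: SEND seq=298 -> retransmit

Answer: 5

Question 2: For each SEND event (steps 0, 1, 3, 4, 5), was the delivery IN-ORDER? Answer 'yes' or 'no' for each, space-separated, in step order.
Answer: yes yes no no yes

Derivation:
Step 0: SEND seq=2000 -> in-order
Step 1: SEND seq=100 -> in-order
Step 3: SEND seq=320 -> out-of-order
Step 4: SEND seq=467 -> out-of-order
Step 5: SEND seq=298 -> in-order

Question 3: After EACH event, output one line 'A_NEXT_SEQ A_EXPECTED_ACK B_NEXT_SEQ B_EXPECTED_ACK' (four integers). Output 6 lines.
100 2073 2073 100
298 2073 2073 298
320 2073 2073 298
467 2073 2073 298
658 2073 2073 298
658 2073 2073 658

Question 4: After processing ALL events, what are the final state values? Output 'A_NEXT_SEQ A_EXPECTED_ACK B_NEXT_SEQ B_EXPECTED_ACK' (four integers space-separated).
Answer: 658 2073 2073 658

Derivation:
After event 0: A_seq=100 A_ack=2073 B_seq=2073 B_ack=100
After event 1: A_seq=298 A_ack=2073 B_seq=2073 B_ack=298
After event 2: A_seq=320 A_ack=2073 B_seq=2073 B_ack=298
After event 3: A_seq=467 A_ack=2073 B_seq=2073 B_ack=298
After event 4: A_seq=658 A_ack=2073 B_seq=2073 B_ack=298
After event 5: A_seq=658 A_ack=2073 B_seq=2073 B_ack=658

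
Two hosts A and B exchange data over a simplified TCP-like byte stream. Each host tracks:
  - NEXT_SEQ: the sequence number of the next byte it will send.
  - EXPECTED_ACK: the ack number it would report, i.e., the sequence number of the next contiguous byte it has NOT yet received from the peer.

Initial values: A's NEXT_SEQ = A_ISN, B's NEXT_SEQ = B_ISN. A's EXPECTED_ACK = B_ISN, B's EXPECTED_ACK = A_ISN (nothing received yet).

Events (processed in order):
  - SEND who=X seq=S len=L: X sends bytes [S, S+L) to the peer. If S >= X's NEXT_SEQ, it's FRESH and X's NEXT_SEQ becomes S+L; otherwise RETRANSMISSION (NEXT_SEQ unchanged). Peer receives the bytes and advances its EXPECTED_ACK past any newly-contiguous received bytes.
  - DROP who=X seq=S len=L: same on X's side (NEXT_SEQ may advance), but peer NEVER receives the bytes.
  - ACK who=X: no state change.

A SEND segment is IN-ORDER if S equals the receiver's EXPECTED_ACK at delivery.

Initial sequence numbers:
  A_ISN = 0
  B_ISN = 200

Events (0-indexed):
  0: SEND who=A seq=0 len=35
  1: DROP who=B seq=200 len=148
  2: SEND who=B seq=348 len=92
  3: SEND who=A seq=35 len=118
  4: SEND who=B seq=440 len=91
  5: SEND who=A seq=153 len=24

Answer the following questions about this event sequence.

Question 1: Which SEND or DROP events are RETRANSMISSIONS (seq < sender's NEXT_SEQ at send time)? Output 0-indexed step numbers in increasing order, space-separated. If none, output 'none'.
Answer: none

Derivation:
Step 0: SEND seq=0 -> fresh
Step 1: DROP seq=200 -> fresh
Step 2: SEND seq=348 -> fresh
Step 3: SEND seq=35 -> fresh
Step 4: SEND seq=440 -> fresh
Step 5: SEND seq=153 -> fresh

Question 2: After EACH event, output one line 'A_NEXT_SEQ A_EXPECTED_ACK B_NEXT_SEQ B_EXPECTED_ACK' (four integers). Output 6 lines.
35 200 200 35
35 200 348 35
35 200 440 35
153 200 440 153
153 200 531 153
177 200 531 177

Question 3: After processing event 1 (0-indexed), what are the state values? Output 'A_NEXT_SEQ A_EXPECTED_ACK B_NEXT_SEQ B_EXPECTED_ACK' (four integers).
After event 0: A_seq=35 A_ack=200 B_seq=200 B_ack=35
After event 1: A_seq=35 A_ack=200 B_seq=348 B_ack=35

35 200 348 35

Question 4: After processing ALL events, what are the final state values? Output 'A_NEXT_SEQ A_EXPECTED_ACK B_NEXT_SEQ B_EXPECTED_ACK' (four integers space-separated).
Answer: 177 200 531 177

Derivation:
After event 0: A_seq=35 A_ack=200 B_seq=200 B_ack=35
After event 1: A_seq=35 A_ack=200 B_seq=348 B_ack=35
After event 2: A_seq=35 A_ack=200 B_seq=440 B_ack=35
After event 3: A_seq=153 A_ack=200 B_seq=440 B_ack=153
After event 4: A_seq=153 A_ack=200 B_seq=531 B_ack=153
After event 5: A_seq=177 A_ack=200 B_seq=531 B_ack=177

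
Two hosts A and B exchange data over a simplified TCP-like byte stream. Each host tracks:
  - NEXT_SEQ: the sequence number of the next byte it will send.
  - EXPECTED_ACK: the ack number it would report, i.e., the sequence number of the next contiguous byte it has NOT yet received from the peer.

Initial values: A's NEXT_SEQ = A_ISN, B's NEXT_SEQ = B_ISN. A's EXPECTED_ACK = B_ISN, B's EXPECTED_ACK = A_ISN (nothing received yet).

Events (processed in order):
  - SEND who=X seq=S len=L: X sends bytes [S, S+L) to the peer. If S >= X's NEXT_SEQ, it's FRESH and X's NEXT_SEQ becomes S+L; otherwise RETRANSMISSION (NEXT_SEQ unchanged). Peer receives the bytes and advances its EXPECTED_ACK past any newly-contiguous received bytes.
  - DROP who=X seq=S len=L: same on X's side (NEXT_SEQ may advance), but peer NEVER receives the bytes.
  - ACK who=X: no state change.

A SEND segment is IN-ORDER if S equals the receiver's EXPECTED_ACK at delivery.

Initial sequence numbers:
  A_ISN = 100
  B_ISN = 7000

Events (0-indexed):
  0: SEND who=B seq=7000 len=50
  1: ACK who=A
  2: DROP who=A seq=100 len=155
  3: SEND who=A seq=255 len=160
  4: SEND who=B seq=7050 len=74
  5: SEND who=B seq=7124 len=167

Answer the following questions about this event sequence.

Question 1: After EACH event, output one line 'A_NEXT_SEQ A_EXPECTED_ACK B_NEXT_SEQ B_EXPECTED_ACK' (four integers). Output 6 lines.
100 7050 7050 100
100 7050 7050 100
255 7050 7050 100
415 7050 7050 100
415 7124 7124 100
415 7291 7291 100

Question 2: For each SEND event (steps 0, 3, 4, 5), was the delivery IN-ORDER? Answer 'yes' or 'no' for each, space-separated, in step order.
Step 0: SEND seq=7000 -> in-order
Step 3: SEND seq=255 -> out-of-order
Step 4: SEND seq=7050 -> in-order
Step 5: SEND seq=7124 -> in-order

Answer: yes no yes yes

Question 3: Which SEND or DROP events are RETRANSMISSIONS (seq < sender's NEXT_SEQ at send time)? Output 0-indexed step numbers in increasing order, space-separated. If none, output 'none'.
Step 0: SEND seq=7000 -> fresh
Step 2: DROP seq=100 -> fresh
Step 3: SEND seq=255 -> fresh
Step 4: SEND seq=7050 -> fresh
Step 5: SEND seq=7124 -> fresh

Answer: none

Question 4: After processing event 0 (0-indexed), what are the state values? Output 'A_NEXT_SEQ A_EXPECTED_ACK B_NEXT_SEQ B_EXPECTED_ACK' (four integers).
After event 0: A_seq=100 A_ack=7050 B_seq=7050 B_ack=100

100 7050 7050 100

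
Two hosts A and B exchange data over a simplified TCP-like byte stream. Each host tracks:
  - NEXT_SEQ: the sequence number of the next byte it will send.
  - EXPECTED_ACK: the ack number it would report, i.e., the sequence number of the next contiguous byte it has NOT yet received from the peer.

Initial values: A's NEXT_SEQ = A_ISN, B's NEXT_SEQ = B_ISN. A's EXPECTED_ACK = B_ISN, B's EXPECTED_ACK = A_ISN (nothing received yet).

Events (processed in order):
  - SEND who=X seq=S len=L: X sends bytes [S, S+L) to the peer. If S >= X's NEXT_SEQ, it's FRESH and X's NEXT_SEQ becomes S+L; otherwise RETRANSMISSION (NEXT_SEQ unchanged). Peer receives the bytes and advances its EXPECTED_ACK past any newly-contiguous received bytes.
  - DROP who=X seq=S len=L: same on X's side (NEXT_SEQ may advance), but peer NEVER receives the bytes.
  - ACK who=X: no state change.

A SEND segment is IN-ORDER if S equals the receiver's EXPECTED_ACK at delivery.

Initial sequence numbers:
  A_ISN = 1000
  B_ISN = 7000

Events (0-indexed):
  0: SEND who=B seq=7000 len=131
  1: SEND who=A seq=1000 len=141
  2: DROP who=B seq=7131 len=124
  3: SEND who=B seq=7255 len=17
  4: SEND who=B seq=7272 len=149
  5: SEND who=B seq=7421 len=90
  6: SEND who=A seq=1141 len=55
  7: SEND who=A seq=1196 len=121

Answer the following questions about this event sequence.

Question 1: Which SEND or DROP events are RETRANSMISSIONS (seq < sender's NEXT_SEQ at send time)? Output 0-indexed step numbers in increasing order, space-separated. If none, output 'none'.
Answer: none

Derivation:
Step 0: SEND seq=7000 -> fresh
Step 1: SEND seq=1000 -> fresh
Step 2: DROP seq=7131 -> fresh
Step 3: SEND seq=7255 -> fresh
Step 4: SEND seq=7272 -> fresh
Step 5: SEND seq=7421 -> fresh
Step 6: SEND seq=1141 -> fresh
Step 7: SEND seq=1196 -> fresh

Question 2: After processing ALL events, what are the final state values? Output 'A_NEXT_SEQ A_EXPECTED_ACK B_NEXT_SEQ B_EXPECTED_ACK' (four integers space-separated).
After event 0: A_seq=1000 A_ack=7131 B_seq=7131 B_ack=1000
After event 1: A_seq=1141 A_ack=7131 B_seq=7131 B_ack=1141
After event 2: A_seq=1141 A_ack=7131 B_seq=7255 B_ack=1141
After event 3: A_seq=1141 A_ack=7131 B_seq=7272 B_ack=1141
After event 4: A_seq=1141 A_ack=7131 B_seq=7421 B_ack=1141
After event 5: A_seq=1141 A_ack=7131 B_seq=7511 B_ack=1141
After event 6: A_seq=1196 A_ack=7131 B_seq=7511 B_ack=1196
After event 7: A_seq=1317 A_ack=7131 B_seq=7511 B_ack=1317

Answer: 1317 7131 7511 1317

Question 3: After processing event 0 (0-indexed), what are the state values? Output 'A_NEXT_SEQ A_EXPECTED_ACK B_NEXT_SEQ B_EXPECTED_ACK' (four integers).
After event 0: A_seq=1000 A_ack=7131 B_seq=7131 B_ack=1000

1000 7131 7131 1000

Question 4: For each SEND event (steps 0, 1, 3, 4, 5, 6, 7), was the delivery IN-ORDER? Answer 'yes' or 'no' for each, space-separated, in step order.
Step 0: SEND seq=7000 -> in-order
Step 1: SEND seq=1000 -> in-order
Step 3: SEND seq=7255 -> out-of-order
Step 4: SEND seq=7272 -> out-of-order
Step 5: SEND seq=7421 -> out-of-order
Step 6: SEND seq=1141 -> in-order
Step 7: SEND seq=1196 -> in-order

Answer: yes yes no no no yes yes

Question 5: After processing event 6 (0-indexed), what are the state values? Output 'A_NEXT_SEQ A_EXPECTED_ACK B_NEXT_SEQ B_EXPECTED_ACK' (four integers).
After event 0: A_seq=1000 A_ack=7131 B_seq=7131 B_ack=1000
After event 1: A_seq=1141 A_ack=7131 B_seq=7131 B_ack=1141
After event 2: A_seq=1141 A_ack=7131 B_seq=7255 B_ack=1141
After event 3: A_seq=1141 A_ack=7131 B_seq=7272 B_ack=1141
After event 4: A_seq=1141 A_ack=7131 B_seq=7421 B_ack=1141
After event 5: A_seq=1141 A_ack=7131 B_seq=7511 B_ack=1141
After event 6: A_seq=1196 A_ack=7131 B_seq=7511 B_ack=1196

1196 7131 7511 1196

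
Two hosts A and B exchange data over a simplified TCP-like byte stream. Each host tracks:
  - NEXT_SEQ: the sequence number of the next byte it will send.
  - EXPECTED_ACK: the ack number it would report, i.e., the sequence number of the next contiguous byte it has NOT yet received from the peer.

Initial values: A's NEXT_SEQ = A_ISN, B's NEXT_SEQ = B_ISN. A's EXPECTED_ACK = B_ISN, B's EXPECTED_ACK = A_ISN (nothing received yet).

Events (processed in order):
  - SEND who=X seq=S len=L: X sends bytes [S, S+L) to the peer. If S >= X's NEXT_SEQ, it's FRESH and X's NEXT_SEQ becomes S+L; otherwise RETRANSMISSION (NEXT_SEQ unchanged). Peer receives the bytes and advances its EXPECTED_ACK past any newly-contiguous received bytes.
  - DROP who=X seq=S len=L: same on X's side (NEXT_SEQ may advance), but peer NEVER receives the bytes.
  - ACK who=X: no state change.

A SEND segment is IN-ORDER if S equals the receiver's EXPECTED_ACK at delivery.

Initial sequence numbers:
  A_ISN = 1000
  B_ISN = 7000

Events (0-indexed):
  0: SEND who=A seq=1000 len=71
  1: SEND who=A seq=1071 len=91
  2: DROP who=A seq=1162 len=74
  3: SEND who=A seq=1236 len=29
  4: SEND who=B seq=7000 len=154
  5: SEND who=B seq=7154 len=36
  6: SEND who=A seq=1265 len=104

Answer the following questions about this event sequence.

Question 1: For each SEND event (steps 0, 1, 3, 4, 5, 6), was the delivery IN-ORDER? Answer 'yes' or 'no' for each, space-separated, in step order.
Step 0: SEND seq=1000 -> in-order
Step 1: SEND seq=1071 -> in-order
Step 3: SEND seq=1236 -> out-of-order
Step 4: SEND seq=7000 -> in-order
Step 5: SEND seq=7154 -> in-order
Step 6: SEND seq=1265 -> out-of-order

Answer: yes yes no yes yes no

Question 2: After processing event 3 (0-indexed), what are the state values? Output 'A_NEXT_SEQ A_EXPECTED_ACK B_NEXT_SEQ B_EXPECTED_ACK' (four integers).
After event 0: A_seq=1071 A_ack=7000 B_seq=7000 B_ack=1071
After event 1: A_seq=1162 A_ack=7000 B_seq=7000 B_ack=1162
After event 2: A_seq=1236 A_ack=7000 B_seq=7000 B_ack=1162
After event 3: A_seq=1265 A_ack=7000 B_seq=7000 B_ack=1162

1265 7000 7000 1162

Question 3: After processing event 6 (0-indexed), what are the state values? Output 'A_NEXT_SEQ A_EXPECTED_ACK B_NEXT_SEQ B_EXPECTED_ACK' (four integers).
After event 0: A_seq=1071 A_ack=7000 B_seq=7000 B_ack=1071
After event 1: A_seq=1162 A_ack=7000 B_seq=7000 B_ack=1162
After event 2: A_seq=1236 A_ack=7000 B_seq=7000 B_ack=1162
After event 3: A_seq=1265 A_ack=7000 B_seq=7000 B_ack=1162
After event 4: A_seq=1265 A_ack=7154 B_seq=7154 B_ack=1162
After event 5: A_seq=1265 A_ack=7190 B_seq=7190 B_ack=1162
After event 6: A_seq=1369 A_ack=7190 B_seq=7190 B_ack=1162

1369 7190 7190 1162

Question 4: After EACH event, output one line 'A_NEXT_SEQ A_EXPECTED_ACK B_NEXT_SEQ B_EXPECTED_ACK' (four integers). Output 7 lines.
1071 7000 7000 1071
1162 7000 7000 1162
1236 7000 7000 1162
1265 7000 7000 1162
1265 7154 7154 1162
1265 7190 7190 1162
1369 7190 7190 1162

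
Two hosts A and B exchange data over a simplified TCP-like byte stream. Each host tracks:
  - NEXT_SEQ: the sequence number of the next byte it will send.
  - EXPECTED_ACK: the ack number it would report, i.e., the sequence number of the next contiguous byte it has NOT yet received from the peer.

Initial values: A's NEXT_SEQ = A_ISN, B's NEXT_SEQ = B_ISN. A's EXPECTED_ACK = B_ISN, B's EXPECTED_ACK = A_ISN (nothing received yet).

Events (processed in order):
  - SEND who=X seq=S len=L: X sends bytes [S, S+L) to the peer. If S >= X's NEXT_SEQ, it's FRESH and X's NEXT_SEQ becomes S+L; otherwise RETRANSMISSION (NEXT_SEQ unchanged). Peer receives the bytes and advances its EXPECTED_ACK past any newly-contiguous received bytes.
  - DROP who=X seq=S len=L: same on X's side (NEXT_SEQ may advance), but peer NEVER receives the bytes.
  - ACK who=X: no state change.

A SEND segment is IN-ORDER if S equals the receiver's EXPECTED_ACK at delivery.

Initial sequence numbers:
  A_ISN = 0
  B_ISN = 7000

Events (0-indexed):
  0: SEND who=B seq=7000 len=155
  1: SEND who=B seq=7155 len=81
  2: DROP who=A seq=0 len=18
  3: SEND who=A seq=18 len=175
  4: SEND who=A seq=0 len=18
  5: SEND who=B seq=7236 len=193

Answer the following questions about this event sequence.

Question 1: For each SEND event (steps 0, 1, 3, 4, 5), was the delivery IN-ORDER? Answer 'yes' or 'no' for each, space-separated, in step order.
Answer: yes yes no yes yes

Derivation:
Step 0: SEND seq=7000 -> in-order
Step 1: SEND seq=7155 -> in-order
Step 3: SEND seq=18 -> out-of-order
Step 4: SEND seq=0 -> in-order
Step 5: SEND seq=7236 -> in-order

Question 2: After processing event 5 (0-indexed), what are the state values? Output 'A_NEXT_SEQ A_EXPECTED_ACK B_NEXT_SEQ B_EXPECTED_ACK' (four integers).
After event 0: A_seq=0 A_ack=7155 B_seq=7155 B_ack=0
After event 1: A_seq=0 A_ack=7236 B_seq=7236 B_ack=0
After event 2: A_seq=18 A_ack=7236 B_seq=7236 B_ack=0
After event 3: A_seq=193 A_ack=7236 B_seq=7236 B_ack=0
After event 4: A_seq=193 A_ack=7236 B_seq=7236 B_ack=193
After event 5: A_seq=193 A_ack=7429 B_seq=7429 B_ack=193

193 7429 7429 193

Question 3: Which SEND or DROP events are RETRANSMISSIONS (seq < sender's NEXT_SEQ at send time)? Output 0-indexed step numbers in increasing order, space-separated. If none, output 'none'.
Step 0: SEND seq=7000 -> fresh
Step 1: SEND seq=7155 -> fresh
Step 2: DROP seq=0 -> fresh
Step 3: SEND seq=18 -> fresh
Step 4: SEND seq=0 -> retransmit
Step 5: SEND seq=7236 -> fresh

Answer: 4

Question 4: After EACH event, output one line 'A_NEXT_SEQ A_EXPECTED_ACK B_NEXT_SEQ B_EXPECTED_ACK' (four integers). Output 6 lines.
0 7155 7155 0
0 7236 7236 0
18 7236 7236 0
193 7236 7236 0
193 7236 7236 193
193 7429 7429 193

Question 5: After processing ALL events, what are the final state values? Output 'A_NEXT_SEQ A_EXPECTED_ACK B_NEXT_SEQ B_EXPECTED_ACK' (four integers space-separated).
Answer: 193 7429 7429 193

Derivation:
After event 0: A_seq=0 A_ack=7155 B_seq=7155 B_ack=0
After event 1: A_seq=0 A_ack=7236 B_seq=7236 B_ack=0
After event 2: A_seq=18 A_ack=7236 B_seq=7236 B_ack=0
After event 3: A_seq=193 A_ack=7236 B_seq=7236 B_ack=0
After event 4: A_seq=193 A_ack=7236 B_seq=7236 B_ack=193
After event 5: A_seq=193 A_ack=7429 B_seq=7429 B_ack=193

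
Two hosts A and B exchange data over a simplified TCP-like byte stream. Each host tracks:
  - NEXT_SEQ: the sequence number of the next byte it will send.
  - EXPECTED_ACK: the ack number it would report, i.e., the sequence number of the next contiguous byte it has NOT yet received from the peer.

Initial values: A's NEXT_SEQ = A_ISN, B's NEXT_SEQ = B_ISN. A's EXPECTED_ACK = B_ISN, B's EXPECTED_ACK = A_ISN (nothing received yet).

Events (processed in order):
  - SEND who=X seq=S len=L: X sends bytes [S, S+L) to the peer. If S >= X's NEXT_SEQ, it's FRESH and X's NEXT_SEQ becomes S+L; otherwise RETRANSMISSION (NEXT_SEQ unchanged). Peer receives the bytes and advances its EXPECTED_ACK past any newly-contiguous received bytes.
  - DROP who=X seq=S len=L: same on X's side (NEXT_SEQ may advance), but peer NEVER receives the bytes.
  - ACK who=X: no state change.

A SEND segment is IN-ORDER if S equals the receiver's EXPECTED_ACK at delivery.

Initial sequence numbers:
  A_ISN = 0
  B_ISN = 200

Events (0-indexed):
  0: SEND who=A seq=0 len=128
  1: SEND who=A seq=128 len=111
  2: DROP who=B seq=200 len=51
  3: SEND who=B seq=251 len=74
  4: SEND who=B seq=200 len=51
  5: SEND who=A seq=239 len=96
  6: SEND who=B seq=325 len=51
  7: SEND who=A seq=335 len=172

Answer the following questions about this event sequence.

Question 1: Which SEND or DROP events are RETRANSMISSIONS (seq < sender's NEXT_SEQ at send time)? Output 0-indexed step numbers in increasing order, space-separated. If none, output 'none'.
Answer: 4

Derivation:
Step 0: SEND seq=0 -> fresh
Step 1: SEND seq=128 -> fresh
Step 2: DROP seq=200 -> fresh
Step 3: SEND seq=251 -> fresh
Step 4: SEND seq=200 -> retransmit
Step 5: SEND seq=239 -> fresh
Step 6: SEND seq=325 -> fresh
Step 7: SEND seq=335 -> fresh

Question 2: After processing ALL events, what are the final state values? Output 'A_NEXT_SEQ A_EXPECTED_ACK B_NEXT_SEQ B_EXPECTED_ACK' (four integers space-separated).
Answer: 507 376 376 507

Derivation:
After event 0: A_seq=128 A_ack=200 B_seq=200 B_ack=128
After event 1: A_seq=239 A_ack=200 B_seq=200 B_ack=239
After event 2: A_seq=239 A_ack=200 B_seq=251 B_ack=239
After event 3: A_seq=239 A_ack=200 B_seq=325 B_ack=239
After event 4: A_seq=239 A_ack=325 B_seq=325 B_ack=239
After event 5: A_seq=335 A_ack=325 B_seq=325 B_ack=335
After event 6: A_seq=335 A_ack=376 B_seq=376 B_ack=335
After event 7: A_seq=507 A_ack=376 B_seq=376 B_ack=507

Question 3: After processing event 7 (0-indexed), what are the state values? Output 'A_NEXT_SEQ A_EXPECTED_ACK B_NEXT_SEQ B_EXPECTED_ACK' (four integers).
After event 0: A_seq=128 A_ack=200 B_seq=200 B_ack=128
After event 1: A_seq=239 A_ack=200 B_seq=200 B_ack=239
After event 2: A_seq=239 A_ack=200 B_seq=251 B_ack=239
After event 3: A_seq=239 A_ack=200 B_seq=325 B_ack=239
After event 4: A_seq=239 A_ack=325 B_seq=325 B_ack=239
After event 5: A_seq=335 A_ack=325 B_seq=325 B_ack=335
After event 6: A_seq=335 A_ack=376 B_seq=376 B_ack=335
After event 7: A_seq=507 A_ack=376 B_seq=376 B_ack=507

507 376 376 507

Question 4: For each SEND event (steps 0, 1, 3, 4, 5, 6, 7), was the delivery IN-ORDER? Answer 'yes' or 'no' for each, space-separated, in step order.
Step 0: SEND seq=0 -> in-order
Step 1: SEND seq=128 -> in-order
Step 3: SEND seq=251 -> out-of-order
Step 4: SEND seq=200 -> in-order
Step 5: SEND seq=239 -> in-order
Step 6: SEND seq=325 -> in-order
Step 7: SEND seq=335 -> in-order

Answer: yes yes no yes yes yes yes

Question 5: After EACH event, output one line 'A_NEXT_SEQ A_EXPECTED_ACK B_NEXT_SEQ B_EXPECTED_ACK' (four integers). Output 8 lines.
128 200 200 128
239 200 200 239
239 200 251 239
239 200 325 239
239 325 325 239
335 325 325 335
335 376 376 335
507 376 376 507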